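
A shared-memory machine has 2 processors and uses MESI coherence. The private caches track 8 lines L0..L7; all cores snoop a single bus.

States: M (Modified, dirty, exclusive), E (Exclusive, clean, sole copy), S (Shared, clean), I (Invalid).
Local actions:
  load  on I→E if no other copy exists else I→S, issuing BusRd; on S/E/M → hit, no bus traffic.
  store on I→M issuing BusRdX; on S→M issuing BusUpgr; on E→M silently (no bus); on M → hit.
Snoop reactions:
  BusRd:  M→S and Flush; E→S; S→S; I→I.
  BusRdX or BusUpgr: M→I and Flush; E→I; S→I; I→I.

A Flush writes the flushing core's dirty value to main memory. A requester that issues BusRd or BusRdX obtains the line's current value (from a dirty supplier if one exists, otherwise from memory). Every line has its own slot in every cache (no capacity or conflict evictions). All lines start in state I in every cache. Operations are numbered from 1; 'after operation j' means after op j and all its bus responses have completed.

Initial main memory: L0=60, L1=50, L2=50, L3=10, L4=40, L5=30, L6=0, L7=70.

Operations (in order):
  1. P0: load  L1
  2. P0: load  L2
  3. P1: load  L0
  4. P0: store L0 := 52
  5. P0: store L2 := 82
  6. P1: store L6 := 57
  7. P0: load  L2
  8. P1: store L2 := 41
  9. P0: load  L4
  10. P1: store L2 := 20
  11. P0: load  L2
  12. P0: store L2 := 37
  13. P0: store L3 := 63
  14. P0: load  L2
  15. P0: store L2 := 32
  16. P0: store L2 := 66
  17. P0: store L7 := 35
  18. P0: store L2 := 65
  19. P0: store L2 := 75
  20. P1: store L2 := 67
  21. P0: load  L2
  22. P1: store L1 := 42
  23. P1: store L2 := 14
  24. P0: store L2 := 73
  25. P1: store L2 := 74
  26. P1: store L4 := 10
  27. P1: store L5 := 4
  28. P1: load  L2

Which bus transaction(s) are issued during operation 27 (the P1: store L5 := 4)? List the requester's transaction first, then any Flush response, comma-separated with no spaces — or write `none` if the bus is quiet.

1. P0: load  L1  bus=[BusRd]  L1: P0=E P1=I  mem[L1]=50
2. P0: load  L2  bus=[BusRd]  L2: P0=E P1=I  mem[L2]=50
3. P1: load  L0  bus=[BusRd]  L0: P0=I P1=E  mem[L0]=60
4. P0: store L0 := 52  bus=[BusRdX]  L0: P0=M P1=I  mem[L0]=60
5. P0: store L2 := 82  bus=[-]  L2: P0=M P1=I  mem[L2]=50
6. P1: store L6 := 57  bus=[BusRdX]  L6: P0=I P1=M  mem[L6]=0
7. P0: load  L2  bus=[-]  L2: P0=M P1=I  mem[L2]=50
8. P1: store L2 := 41  bus=[BusRdX,Flush]  L2: P0=I P1=M  mem[L2]=82
9. P0: load  L4  bus=[BusRd]  L4: P0=E P1=I  mem[L4]=40
10. P1: store L2 := 20  bus=[-]  L2: P0=I P1=M  mem[L2]=82
11. P0: load  L2  bus=[BusRd,Flush]  L2: P0=S P1=S  mem[L2]=20
12. P0: store L2 := 37  bus=[BusUpgr]  L2: P0=M P1=I  mem[L2]=20
13. P0: store L3 := 63  bus=[BusRdX]  L3: P0=M P1=I  mem[L3]=10
14. P0: load  L2  bus=[-]  L2: P0=M P1=I  mem[L2]=20
15. P0: store L2 := 32  bus=[-]  L2: P0=M P1=I  mem[L2]=20
16. P0: store L2 := 66  bus=[-]  L2: P0=M P1=I  mem[L2]=20
17. P0: store L7 := 35  bus=[BusRdX]  L7: P0=M P1=I  mem[L7]=70
18. P0: store L2 := 65  bus=[-]  L2: P0=M P1=I  mem[L2]=20
19. P0: store L2 := 75  bus=[-]  L2: P0=M P1=I  mem[L2]=20
20. P1: store L2 := 67  bus=[BusRdX,Flush]  L2: P0=I P1=M  mem[L2]=75
21. P0: load  L2  bus=[BusRd,Flush]  L2: P0=S P1=S  mem[L2]=67
22. P1: store L1 := 42  bus=[BusRdX]  L1: P0=I P1=M  mem[L1]=50
23. P1: store L2 := 14  bus=[BusUpgr]  L2: P0=I P1=M  mem[L2]=67
24. P0: store L2 := 73  bus=[BusRdX,Flush]  L2: P0=M P1=I  mem[L2]=14
25. P1: store L2 := 74  bus=[BusRdX,Flush]  L2: P0=I P1=M  mem[L2]=73
26. P1: store L4 := 10  bus=[BusRdX]  L4: P0=I P1=M  mem[L4]=40
27. P1: store L5 := 4  bus=[BusRdX]  L5: P0=I P1=M  mem[L5]=30
28. P1: load  L2  bus=[-]  L2: P0=I P1=M  mem[L2]=73

bus = BusRdX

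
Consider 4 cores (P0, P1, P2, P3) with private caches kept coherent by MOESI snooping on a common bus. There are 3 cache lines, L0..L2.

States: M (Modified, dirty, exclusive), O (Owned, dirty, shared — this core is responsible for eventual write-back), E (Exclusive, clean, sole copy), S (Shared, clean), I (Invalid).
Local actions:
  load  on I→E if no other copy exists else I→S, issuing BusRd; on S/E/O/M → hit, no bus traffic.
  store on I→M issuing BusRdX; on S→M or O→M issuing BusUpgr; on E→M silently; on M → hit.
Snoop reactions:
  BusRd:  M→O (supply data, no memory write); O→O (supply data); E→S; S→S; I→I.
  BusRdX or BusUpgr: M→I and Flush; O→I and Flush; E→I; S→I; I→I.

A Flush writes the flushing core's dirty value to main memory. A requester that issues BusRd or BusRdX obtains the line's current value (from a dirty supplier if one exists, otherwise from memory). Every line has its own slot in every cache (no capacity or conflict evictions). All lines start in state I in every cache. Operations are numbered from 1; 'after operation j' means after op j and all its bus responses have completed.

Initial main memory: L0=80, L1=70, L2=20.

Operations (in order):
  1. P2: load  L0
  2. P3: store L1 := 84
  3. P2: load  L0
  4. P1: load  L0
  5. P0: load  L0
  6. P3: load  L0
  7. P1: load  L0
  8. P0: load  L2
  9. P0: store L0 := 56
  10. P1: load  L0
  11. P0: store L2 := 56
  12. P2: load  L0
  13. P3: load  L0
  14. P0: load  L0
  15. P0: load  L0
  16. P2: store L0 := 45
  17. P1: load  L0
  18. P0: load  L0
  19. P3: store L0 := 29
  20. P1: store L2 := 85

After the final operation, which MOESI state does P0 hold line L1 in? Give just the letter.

state = I

step 1: P2: load  L0  ⟶  IIEI  (L0)  txn=BusRd  M[L0]=80
step 2: P3: store L1 := 84  ⟶  IIIM  (L1)  txn=BusRdX  M[L1]=70
step 3: P2: load  L0  ⟶  IIEI  (L0)  txn=∅  M[L0]=80
step 4: P1: load  L0  ⟶  ISSI  (L0)  txn=BusRd  M[L0]=80
step 5: P0: load  L0  ⟶  SSSI  (L0)  txn=BusRd  M[L0]=80
step 6: P3: load  L0  ⟶  SSSS  (L0)  txn=BusRd  M[L0]=80
step 7: P1: load  L0  ⟶  SSSS  (L0)  txn=∅  M[L0]=80
step 8: P0: load  L2  ⟶  EIII  (L2)  txn=BusRd  M[L2]=20
step 9: P0: store L0 := 56  ⟶  MIII  (L0)  txn=BusUpgr  M[L0]=80
step 10: P1: load  L0  ⟶  OSII  (L0)  txn=BusRd  M[L0]=80
step 11: P0: store L2 := 56  ⟶  MIII  (L2)  txn=∅  M[L2]=20
step 12: P2: load  L0  ⟶  OSSI  (L0)  txn=BusRd  M[L0]=80
step 13: P3: load  L0  ⟶  OSSS  (L0)  txn=BusRd  M[L0]=80
step 14: P0: load  L0  ⟶  OSSS  (L0)  txn=∅  M[L0]=80
step 15: P0: load  L0  ⟶  OSSS  (L0)  txn=∅  M[L0]=80
step 16: P2: store L0 := 45  ⟶  IIMI  (L0)  txn=BusUpgr+Flush  M[L0]=56
step 17: P1: load  L0  ⟶  ISOI  (L0)  txn=BusRd  M[L0]=56
step 18: P0: load  L0  ⟶  SSOI  (L0)  txn=BusRd  M[L0]=56
step 19: P3: store L0 := 29  ⟶  IIIM  (L0)  txn=BusRdX+Flush  M[L0]=45
step 20: P1: store L2 := 85  ⟶  IMII  (L2)  txn=BusRdX+Flush  M[L2]=56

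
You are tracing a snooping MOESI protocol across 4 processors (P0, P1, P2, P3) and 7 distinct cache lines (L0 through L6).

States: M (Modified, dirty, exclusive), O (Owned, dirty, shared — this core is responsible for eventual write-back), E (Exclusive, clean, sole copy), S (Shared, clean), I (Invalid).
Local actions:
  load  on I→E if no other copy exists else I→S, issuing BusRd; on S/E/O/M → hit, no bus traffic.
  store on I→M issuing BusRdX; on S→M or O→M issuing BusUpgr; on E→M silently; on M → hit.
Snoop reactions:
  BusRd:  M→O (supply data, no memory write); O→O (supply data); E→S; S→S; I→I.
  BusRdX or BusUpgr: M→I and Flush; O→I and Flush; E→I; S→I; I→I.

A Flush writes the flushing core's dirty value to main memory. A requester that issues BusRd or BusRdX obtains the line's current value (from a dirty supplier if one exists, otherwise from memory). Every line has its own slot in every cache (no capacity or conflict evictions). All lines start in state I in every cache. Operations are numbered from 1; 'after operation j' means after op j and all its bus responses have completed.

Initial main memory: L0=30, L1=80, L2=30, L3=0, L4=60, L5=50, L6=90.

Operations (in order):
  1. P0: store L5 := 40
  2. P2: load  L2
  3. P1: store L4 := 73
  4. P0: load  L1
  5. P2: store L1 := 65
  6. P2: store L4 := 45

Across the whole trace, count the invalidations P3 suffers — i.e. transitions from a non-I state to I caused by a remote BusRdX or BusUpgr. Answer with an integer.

1. P0: store L5 := 40  bus=[BusRdX]  L5: P0=M P1=I P2=I P3=I  mem[L5]=50
2. P2: load  L2  bus=[BusRd]  L2: P0=I P1=I P2=E P3=I  mem[L2]=30
3. P1: store L4 := 73  bus=[BusRdX]  L4: P0=I P1=M P2=I P3=I  mem[L4]=60
4. P0: load  L1  bus=[BusRd]  L1: P0=E P1=I P2=I P3=I  mem[L1]=80
5. P2: store L1 := 65  bus=[BusRdX]  L1: P0=I P1=I P2=M P3=I  mem[L1]=80
6. P2: store L4 := 45  bus=[BusRdX,Flush]  L4: P0=I P1=I P2=M P3=I  mem[L4]=73

invalidations = 0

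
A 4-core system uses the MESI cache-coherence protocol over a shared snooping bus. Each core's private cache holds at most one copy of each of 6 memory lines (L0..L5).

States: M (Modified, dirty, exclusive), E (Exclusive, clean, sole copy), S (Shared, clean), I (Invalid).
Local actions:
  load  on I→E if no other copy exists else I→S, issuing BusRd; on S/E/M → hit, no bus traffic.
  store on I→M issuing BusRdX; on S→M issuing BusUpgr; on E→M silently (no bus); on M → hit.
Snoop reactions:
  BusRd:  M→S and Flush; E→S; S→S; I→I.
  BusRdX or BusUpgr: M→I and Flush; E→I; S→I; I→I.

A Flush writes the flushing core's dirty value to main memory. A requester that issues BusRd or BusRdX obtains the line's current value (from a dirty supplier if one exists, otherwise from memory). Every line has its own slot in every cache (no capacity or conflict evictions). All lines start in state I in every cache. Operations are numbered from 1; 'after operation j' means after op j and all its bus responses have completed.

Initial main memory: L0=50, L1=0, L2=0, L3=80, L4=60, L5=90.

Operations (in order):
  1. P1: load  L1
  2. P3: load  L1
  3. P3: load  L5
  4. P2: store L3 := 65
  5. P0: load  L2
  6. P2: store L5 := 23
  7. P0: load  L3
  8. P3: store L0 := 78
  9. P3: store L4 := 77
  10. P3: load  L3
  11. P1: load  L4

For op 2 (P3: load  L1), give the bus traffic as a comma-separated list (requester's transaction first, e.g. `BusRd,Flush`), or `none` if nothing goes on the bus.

bus = BusRd

[1] P1: load  L1 | P0:I, P1:E(0), P2:I, P3:I | bus: BusRd
[2] P3: load  L1 | P0:I, P1:S(0), P2:I, P3:S(0) | bus: BusRd
[3] P3: load  L5 | P0:I, P1:I, P2:I, P3:E(90) | bus: BusRd
[4] P2: store L3 := 65 | P0:I, P1:I, P2:M(65), P3:I | bus: BusRdX
[5] P0: load  L2 | P0:E(0), P1:I, P2:I, P3:I | bus: BusRd
[6] P2: store L5 := 23 | P0:I, P1:I, P2:M(23), P3:I | bus: BusRdX
[7] P0: load  L3 | P0:S(65), P1:I, P2:S(65), P3:I | bus: BusRd,Flush
[8] P3: store L0 := 78 | P0:I, P1:I, P2:I, P3:M(78) | bus: BusRdX
[9] P3: store L4 := 77 | P0:I, P1:I, P2:I, P3:M(77) | bus: BusRdX
[10] P3: load  L3 | P0:S(65), P1:I, P2:S(65), P3:S(65) | bus: BusRd
[11] P1: load  L4 | P0:I, P1:S(77), P2:I, P3:S(77) | bus: BusRd,Flush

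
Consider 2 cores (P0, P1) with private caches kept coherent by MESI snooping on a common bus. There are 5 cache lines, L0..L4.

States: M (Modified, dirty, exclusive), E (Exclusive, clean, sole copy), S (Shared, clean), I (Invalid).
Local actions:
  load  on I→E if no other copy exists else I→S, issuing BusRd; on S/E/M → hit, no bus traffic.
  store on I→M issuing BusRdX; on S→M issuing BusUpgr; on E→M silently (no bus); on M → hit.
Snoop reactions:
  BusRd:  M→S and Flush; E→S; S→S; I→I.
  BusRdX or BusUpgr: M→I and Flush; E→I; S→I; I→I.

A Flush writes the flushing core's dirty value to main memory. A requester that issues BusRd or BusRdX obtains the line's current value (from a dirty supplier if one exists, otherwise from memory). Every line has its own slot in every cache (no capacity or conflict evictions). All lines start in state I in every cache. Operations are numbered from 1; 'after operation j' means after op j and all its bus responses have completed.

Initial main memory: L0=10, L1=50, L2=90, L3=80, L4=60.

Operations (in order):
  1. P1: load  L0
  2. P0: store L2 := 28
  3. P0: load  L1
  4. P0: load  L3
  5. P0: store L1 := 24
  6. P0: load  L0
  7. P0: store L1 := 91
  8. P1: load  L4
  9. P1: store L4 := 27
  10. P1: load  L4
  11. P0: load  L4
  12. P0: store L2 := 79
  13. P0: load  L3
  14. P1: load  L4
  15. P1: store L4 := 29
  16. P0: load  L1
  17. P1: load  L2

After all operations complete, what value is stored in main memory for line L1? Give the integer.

step 1: P1: load  L0  ⟶  IE  (L0)  txn=BusRd  M[L0]=10
step 2: P0: store L2 := 28  ⟶  MI  (L2)  txn=BusRdX  M[L2]=90
step 3: P0: load  L1  ⟶  EI  (L1)  txn=BusRd  M[L1]=50
step 4: P0: load  L3  ⟶  EI  (L3)  txn=BusRd  M[L3]=80
step 5: P0: store L1 := 24  ⟶  MI  (L1)  txn=∅  M[L1]=50
step 6: P0: load  L0  ⟶  SS  (L0)  txn=BusRd  M[L0]=10
step 7: P0: store L1 := 91  ⟶  MI  (L1)  txn=∅  M[L1]=50
step 8: P1: load  L4  ⟶  IE  (L4)  txn=BusRd  M[L4]=60
step 9: P1: store L4 := 27  ⟶  IM  (L4)  txn=∅  M[L4]=60
step 10: P1: load  L4  ⟶  IM  (L4)  txn=∅  M[L4]=60
step 11: P0: load  L4  ⟶  SS  (L4)  txn=BusRd+Flush  M[L4]=27
step 12: P0: store L2 := 79  ⟶  MI  (L2)  txn=∅  M[L2]=90
step 13: P0: load  L3  ⟶  EI  (L3)  txn=∅  M[L3]=80
step 14: P1: load  L4  ⟶  SS  (L4)  txn=∅  M[L4]=27
step 15: P1: store L4 := 29  ⟶  IM  (L4)  txn=BusUpgr  M[L4]=27
step 16: P0: load  L1  ⟶  MI  (L1)  txn=∅  M[L1]=50
step 17: P1: load  L2  ⟶  SS  (L2)  txn=BusRd+Flush  M[L2]=79

memory[L1] = 50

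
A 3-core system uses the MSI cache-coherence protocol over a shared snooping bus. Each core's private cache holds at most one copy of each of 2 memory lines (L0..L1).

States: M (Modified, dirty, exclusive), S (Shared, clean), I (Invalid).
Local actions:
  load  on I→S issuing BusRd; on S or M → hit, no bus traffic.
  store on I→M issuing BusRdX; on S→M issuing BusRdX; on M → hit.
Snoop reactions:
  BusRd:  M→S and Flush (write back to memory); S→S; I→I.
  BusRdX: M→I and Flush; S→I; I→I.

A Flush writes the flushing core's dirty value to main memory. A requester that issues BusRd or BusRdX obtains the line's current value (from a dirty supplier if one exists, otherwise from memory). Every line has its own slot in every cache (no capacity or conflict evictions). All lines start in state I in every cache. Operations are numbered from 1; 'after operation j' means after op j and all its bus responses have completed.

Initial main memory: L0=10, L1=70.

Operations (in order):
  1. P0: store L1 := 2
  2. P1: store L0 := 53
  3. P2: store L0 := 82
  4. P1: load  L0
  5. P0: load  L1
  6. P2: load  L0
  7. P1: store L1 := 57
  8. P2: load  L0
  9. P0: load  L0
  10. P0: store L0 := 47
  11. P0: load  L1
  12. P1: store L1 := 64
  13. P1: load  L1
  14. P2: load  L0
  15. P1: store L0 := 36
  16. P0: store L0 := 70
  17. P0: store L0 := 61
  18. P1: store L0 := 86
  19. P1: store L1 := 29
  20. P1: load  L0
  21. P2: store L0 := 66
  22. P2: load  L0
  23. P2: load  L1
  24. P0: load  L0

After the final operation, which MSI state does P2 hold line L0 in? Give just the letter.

state = S

1. P0: store L1 := 2  bus=[BusRdX]  L1: P0=M P1=I P2=I  mem[L1]=70
2. P1: store L0 := 53  bus=[BusRdX]  L0: P0=I P1=M P2=I  mem[L0]=10
3. P2: store L0 := 82  bus=[BusRdX,Flush]  L0: P0=I P1=I P2=M  mem[L0]=53
4. P1: load  L0  bus=[BusRd,Flush]  L0: P0=I P1=S P2=S  mem[L0]=82
5. P0: load  L1  bus=[-]  L1: P0=M P1=I P2=I  mem[L1]=70
6. P2: load  L0  bus=[-]  L0: P0=I P1=S P2=S  mem[L0]=82
7. P1: store L1 := 57  bus=[BusRdX,Flush]  L1: P0=I P1=M P2=I  mem[L1]=2
8. P2: load  L0  bus=[-]  L0: P0=I P1=S P2=S  mem[L0]=82
9. P0: load  L0  bus=[BusRd]  L0: P0=S P1=S P2=S  mem[L0]=82
10. P0: store L0 := 47  bus=[BusRdX]  L0: P0=M P1=I P2=I  mem[L0]=82
11. P0: load  L1  bus=[BusRd,Flush]  L1: P0=S P1=S P2=I  mem[L1]=57
12. P1: store L1 := 64  bus=[BusRdX]  L1: P0=I P1=M P2=I  mem[L1]=57
13. P1: load  L1  bus=[-]  L1: P0=I P1=M P2=I  mem[L1]=57
14. P2: load  L0  bus=[BusRd,Flush]  L0: P0=S P1=I P2=S  mem[L0]=47
15. P1: store L0 := 36  bus=[BusRdX]  L0: P0=I P1=M P2=I  mem[L0]=47
16. P0: store L0 := 70  bus=[BusRdX,Flush]  L0: P0=M P1=I P2=I  mem[L0]=36
17. P0: store L0 := 61  bus=[-]  L0: P0=M P1=I P2=I  mem[L0]=36
18. P1: store L0 := 86  bus=[BusRdX,Flush]  L0: P0=I P1=M P2=I  mem[L0]=61
19. P1: store L1 := 29  bus=[-]  L1: P0=I P1=M P2=I  mem[L1]=57
20. P1: load  L0  bus=[-]  L0: P0=I P1=M P2=I  mem[L0]=61
21. P2: store L0 := 66  bus=[BusRdX,Flush]  L0: P0=I P1=I P2=M  mem[L0]=86
22. P2: load  L0  bus=[-]  L0: P0=I P1=I P2=M  mem[L0]=86
23. P2: load  L1  bus=[BusRd,Flush]  L1: P0=I P1=S P2=S  mem[L1]=29
24. P0: load  L0  bus=[BusRd,Flush]  L0: P0=S P1=I P2=S  mem[L0]=66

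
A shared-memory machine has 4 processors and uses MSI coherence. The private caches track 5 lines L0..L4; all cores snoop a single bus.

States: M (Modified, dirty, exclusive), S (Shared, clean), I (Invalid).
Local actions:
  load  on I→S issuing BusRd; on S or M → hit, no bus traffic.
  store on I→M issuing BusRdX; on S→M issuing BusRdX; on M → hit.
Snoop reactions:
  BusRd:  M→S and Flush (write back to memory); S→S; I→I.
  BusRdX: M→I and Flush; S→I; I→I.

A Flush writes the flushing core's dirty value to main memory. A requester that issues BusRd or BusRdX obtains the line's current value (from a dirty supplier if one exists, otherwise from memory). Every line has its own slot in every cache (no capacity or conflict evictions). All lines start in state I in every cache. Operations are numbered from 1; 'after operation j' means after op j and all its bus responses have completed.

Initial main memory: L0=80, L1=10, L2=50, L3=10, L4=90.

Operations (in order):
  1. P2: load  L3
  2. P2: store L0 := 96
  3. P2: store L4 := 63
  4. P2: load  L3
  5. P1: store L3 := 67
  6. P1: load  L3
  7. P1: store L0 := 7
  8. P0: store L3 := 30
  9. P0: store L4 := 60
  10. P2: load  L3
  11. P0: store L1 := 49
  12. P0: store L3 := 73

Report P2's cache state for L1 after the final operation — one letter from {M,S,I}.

[1] P2: load  L3 | P0:I, P1:I, P2:S(10), P3:I | bus: BusRd
[2] P2: store L0 := 96 | P0:I, P1:I, P2:M(96), P3:I | bus: BusRdX
[3] P2: store L4 := 63 | P0:I, P1:I, P2:M(63), P3:I | bus: BusRdX
[4] P2: load  L3 | P0:I, P1:I, P2:S(10), P3:I | bus: none
[5] P1: store L3 := 67 | P0:I, P1:M(67), P2:I, P3:I | bus: BusRdX
[6] P1: load  L3 | P0:I, P1:M(67), P2:I, P3:I | bus: none
[7] P1: store L0 := 7 | P0:I, P1:M(7), P2:I, P3:I | bus: BusRdX,Flush
[8] P0: store L3 := 30 | P0:M(30), P1:I, P2:I, P3:I | bus: BusRdX,Flush
[9] P0: store L4 := 60 | P0:M(60), P1:I, P2:I, P3:I | bus: BusRdX,Flush
[10] P2: load  L3 | P0:S(30), P1:I, P2:S(30), P3:I | bus: BusRd,Flush
[11] P0: store L1 := 49 | P0:M(49), P1:I, P2:I, P3:I | bus: BusRdX
[12] P0: store L3 := 73 | P0:M(73), P1:I, P2:I, P3:I | bus: BusRdX

state = I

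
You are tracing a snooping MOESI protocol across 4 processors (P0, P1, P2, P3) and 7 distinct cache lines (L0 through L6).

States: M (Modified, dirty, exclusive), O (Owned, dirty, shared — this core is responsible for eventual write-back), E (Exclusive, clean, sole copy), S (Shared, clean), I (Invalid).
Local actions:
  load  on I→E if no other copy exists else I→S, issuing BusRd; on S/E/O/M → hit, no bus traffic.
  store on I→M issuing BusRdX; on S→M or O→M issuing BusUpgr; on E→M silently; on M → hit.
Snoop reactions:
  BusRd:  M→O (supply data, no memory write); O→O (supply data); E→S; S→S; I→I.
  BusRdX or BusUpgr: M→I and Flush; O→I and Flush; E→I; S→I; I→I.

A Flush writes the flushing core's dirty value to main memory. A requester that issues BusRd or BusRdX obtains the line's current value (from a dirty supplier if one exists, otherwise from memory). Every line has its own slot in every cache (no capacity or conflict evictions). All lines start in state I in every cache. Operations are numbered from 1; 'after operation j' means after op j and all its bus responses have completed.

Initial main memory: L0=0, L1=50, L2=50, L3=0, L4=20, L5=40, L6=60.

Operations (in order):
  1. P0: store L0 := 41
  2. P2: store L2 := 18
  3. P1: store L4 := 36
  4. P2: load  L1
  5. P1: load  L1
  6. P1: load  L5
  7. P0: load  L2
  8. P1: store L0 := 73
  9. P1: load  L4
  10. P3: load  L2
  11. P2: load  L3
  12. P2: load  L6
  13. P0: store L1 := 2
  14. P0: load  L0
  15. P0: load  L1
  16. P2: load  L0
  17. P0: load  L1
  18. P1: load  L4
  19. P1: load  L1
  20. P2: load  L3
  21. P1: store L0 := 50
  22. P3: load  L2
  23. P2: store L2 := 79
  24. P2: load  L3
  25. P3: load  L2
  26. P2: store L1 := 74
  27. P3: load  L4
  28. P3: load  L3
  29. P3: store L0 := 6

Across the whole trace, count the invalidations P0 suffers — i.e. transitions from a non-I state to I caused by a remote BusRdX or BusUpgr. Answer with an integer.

[1] P0: store L0 := 41 | P0:M(41), P1:I, P2:I, P3:I | bus: BusRdX
[2] P2: store L2 := 18 | P0:I, P1:I, P2:M(18), P3:I | bus: BusRdX
[3] P1: store L4 := 36 | P0:I, P1:M(36), P2:I, P3:I | bus: BusRdX
[4] P2: load  L1 | P0:I, P1:I, P2:E(50), P3:I | bus: BusRd
[5] P1: load  L1 | P0:I, P1:S(50), P2:S(50), P3:I | bus: BusRd
[6] P1: load  L5 | P0:I, P1:E(40), P2:I, P3:I | bus: BusRd
[7] P0: load  L2 | P0:S(18), P1:I, P2:O(18), P3:I | bus: BusRd
[8] P1: store L0 := 73 | P0:I, P1:M(73), P2:I, P3:I | bus: BusRdX,Flush
[9] P1: load  L4 | P0:I, P1:M(36), P2:I, P3:I | bus: none
[10] P3: load  L2 | P0:S(18), P1:I, P2:O(18), P3:S(18) | bus: BusRd
[11] P2: load  L3 | P0:I, P1:I, P2:E(0), P3:I | bus: BusRd
[12] P2: load  L6 | P0:I, P1:I, P2:E(60), P3:I | bus: BusRd
[13] P0: store L1 := 2 | P0:M(2), P1:I, P2:I, P3:I | bus: BusRdX
[14] P0: load  L0 | P0:S(73), P1:O(73), P2:I, P3:I | bus: BusRd
[15] P0: load  L1 | P0:M(2), P1:I, P2:I, P3:I | bus: none
[16] P2: load  L0 | P0:S(73), P1:O(73), P2:S(73), P3:I | bus: BusRd
[17] P0: load  L1 | P0:M(2), P1:I, P2:I, P3:I | bus: none
[18] P1: load  L4 | P0:I, P1:M(36), P2:I, P3:I | bus: none
[19] P1: load  L1 | P0:O(2), P1:S(2), P2:I, P3:I | bus: BusRd
[20] P2: load  L3 | P0:I, P1:I, P2:E(0), P3:I | bus: none
[21] P1: store L0 := 50 | P0:I, P1:M(50), P2:I, P3:I | bus: BusUpgr
[22] P3: load  L2 | P0:S(18), P1:I, P2:O(18), P3:S(18) | bus: none
[23] P2: store L2 := 79 | P0:I, P1:I, P2:M(79), P3:I | bus: BusUpgr
[24] P2: load  L3 | P0:I, P1:I, P2:E(0), P3:I | bus: none
[25] P3: load  L2 | P0:I, P1:I, P2:O(79), P3:S(79) | bus: BusRd
[26] P2: store L1 := 74 | P0:I, P1:I, P2:M(74), P3:I | bus: BusRdX,Flush
[27] P3: load  L4 | P0:I, P1:O(36), P2:I, P3:S(36) | bus: BusRd
[28] P3: load  L3 | P0:I, P1:I, P2:S(0), P3:S(0) | bus: BusRd
[29] P3: store L0 := 6 | P0:I, P1:I, P2:I, P3:M(6) | bus: BusRdX,Flush

invalidations = 4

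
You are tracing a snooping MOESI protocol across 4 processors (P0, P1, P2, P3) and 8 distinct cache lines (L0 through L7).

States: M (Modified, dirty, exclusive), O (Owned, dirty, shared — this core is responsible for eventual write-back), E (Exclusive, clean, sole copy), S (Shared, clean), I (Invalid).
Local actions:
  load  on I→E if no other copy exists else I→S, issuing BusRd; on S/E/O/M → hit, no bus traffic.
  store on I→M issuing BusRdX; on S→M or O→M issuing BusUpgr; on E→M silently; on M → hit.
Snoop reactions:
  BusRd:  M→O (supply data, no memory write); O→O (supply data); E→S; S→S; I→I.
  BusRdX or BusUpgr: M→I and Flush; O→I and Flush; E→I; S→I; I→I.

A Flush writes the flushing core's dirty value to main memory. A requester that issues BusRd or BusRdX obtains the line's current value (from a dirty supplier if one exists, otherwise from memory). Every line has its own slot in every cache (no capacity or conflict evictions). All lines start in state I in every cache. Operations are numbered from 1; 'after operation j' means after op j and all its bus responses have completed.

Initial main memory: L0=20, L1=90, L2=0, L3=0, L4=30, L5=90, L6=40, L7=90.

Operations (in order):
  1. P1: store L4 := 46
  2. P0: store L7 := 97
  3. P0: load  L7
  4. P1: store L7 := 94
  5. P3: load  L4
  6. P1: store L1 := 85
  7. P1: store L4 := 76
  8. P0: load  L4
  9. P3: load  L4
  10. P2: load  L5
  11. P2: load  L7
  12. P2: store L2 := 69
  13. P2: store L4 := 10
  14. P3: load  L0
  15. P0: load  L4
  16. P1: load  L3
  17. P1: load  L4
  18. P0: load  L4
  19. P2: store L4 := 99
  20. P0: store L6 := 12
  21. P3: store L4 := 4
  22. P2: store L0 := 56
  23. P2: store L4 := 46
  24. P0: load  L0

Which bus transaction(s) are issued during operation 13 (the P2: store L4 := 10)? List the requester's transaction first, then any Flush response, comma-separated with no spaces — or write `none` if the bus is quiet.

  op1 P1: store L4 := 46 → I/M/I/I on L4; bus BusRdX; mem=30
  op2 P0: store L7 := 97 → M/I/I/I on L7; bus BusRdX; mem=90
  op3 P0: load  L7 → M/I/I/I on L7; bus (none); mem=90
  op4 P1: store L7 := 94 → I/M/I/I on L7; bus BusRdX Flush; mem=97
  op5 P3: load  L4 → I/O/I/S on L4; bus BusRd; mem=30
  op6 P1: store L1 := 85 → I/M/I/I on L1; bus BusRdX; mem=90
  op7 P1: store L4 := 76 → I/M/I/I on L4; bus BusUpgr; mem=30
  op8 P0: load  L4 → S/O/I/I on L4; bus BusRd; mem=30
  op9 P3: load  L4 → S/O/I/S on L4; bus BusRd; mem=30
  op10 P2: load  L5 → I/I/E/I on L5; bus BusRd; mem=90
  op11 P2: load  L7 → I/O/S/I on L7; bus BusRd; mem=97
  op12 P2: store L2 := 69 → I/I/M/I on L2; bus BusRdX; mem=0
  op13 P2: store L4 := 10 → I/I/M/I on L4; bus BusRdX Flush; mem=76
  op14 P3: load  L0 → I/I/I/E on L0; bus BusRd; mem=20
  op15 P0: load  L4 → S/I/O/I on L4; bus BusRd; mem=76
  op16 P1: load  L3 → I/E/I/I on L3; bus BusRd; mem=0
  op17 P1: load  L4 → S/S/O/I on L4; bus BusRd; mem=76
  op18 P0: load  L4 → S/S/O/I on L4; bus (none); mem=76
  op19 P2: store L4 := 99 → I/I/M/I on L4; bus BusUpgr; mem=76
  op20 P0: store L6 := 12 → M/I/I/I on L6; bus BusRdX; mem=40
  op21 P3: store L4 := 4 → I/I/I/M on L4; bus BusRdX Flush; mem=99
  op22 P2: store L0 := 56 → I/I/M/I on L0; bus BusRdX; mem=20
  op23 P2: store L4 := 46 → I/I/M/I on L4; bus BusRdX Flush; mem=4
  op24 P0: load  L0 → S/I/O/I on L0; bus BusRd; mem=20

bus = BusRdX,Flush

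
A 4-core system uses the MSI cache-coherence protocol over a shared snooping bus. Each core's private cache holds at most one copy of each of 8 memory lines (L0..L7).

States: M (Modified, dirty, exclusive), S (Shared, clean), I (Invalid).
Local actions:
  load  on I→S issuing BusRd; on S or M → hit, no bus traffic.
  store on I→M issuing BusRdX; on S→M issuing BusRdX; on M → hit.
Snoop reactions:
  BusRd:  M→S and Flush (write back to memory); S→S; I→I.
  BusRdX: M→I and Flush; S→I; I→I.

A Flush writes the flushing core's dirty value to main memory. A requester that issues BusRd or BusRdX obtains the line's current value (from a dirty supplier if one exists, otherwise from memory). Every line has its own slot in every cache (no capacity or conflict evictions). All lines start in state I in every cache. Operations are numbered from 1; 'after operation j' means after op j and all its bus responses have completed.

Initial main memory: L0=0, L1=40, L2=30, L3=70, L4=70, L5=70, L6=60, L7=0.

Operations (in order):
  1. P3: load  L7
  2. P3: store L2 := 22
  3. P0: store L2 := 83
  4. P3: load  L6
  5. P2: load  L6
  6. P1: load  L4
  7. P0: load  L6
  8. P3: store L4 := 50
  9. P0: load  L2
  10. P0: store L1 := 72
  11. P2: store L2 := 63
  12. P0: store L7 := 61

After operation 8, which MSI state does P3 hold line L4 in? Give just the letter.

step 1: P3: load  L7  ⟶  IIIS  (L7)  txn=BusRd  M[L7]=0
step 2: P3: store L2 := 22  ⟶  IIIM  (L2)  txn=BusRdX  M[L2]=30
step 3: P0: store L2 := 83  ⟶  MIII  (L2)  txn=BusRdX+Flush  M[L2]=22
step 4: P3: load  L6  ⟶  IIIS  (L6)  txn=BusRd  M[L6]=60
step 5: P2: load  L6  ⟶  IISS  (L6)  txn=BusRd  M[L6]=60
step 6: P1: load  L4  ⟶  ISII  (L4)  txn=BusRd  M[L4]=70
step 7: P0: load  L6  ⟶  SISS  (L6)  txn=BusRd  M[L6]=60
step 8: P3: store L4 := 50  ⟶  IIIM  (L4)  txn=BusRdX  M[L4]=70
step 9: P0: load  L2  ⟶  MIII  (L2)  txn=∅  M[L2]=22
step 10: P0: store L1 := 72  ⟶  MIII  (L1)  txn=BusRdX  M[L1]=40
step 11: P2: store L2 := 63  ⟶  IIMI  (L2)  txn=BusRdX+Flush  M[L2]=83
step 12: P0: store L7 := 61  ⟶  MIII  (L7)  txn=BusRdX  M[L7]=0

state = M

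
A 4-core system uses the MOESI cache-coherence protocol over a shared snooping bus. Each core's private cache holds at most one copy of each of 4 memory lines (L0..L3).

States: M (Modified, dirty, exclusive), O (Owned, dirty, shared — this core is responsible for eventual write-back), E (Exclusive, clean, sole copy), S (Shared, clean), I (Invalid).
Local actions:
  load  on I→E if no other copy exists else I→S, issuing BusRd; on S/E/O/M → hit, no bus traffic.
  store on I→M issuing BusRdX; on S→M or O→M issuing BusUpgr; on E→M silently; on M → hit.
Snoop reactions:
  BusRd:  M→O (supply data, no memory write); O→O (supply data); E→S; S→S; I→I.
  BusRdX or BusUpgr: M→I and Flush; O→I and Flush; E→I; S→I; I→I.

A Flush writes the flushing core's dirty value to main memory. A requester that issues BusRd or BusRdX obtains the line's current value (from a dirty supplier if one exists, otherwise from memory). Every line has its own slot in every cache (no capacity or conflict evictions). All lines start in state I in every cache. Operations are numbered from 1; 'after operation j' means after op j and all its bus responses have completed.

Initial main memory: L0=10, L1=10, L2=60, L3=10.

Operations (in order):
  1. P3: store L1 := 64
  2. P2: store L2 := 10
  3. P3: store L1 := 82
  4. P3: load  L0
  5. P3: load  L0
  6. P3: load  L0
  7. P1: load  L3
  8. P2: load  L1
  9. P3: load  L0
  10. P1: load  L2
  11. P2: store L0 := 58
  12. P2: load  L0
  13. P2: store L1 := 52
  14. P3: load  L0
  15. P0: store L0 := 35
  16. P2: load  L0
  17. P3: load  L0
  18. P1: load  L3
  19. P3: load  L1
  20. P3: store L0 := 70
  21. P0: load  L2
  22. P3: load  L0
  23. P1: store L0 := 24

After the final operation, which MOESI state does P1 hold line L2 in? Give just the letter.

state = S

  op1 P3: store L1 := 64 → I/I/I/M on L1; bus BusRdX; mem=10
  op2 P2: store L2 := 10 → I/I/M/I on L2; bus BusRdX; mem=60
  op3 P3: store L1 := 82 → I/I/I/M on L1; bus (none); mem=10
  op4 P3: load  L0 → I/I/I/E on L0; bus BusRd; mem=10
  op5 P3: load  L0 → I/I/I/E on L0; bus (none); mem=10
  op6 P3: load  L0 → I/I/I/E on L0; bus (none); mem=10
  op7 P1: load  L3 → I/E/I/I on L3; bus BusRd; mem=10
  op8 P2: load  L1 → I/I/S/O on L1; bus BusRd; mem=10
  op9 P3: load  L0 → I/I/I/E on L0; bus (none); mem=10
  op10 P1: load  L2 → I/S/O/I on L2; bus BusRd; mem=60
  op11 P2: store L0 := 58 → I/I/M/I on L0; bus BusRdX; mem=10
  op12 P2: load  L0 → I/I/M/I on L0; bus (none); mem=10
  op13 P2: store L1 := 52 → I/I/M/I on L1; bus BusUpgr Flush; mem=82
  op14 P3: load  L0 → I/I/O/S on L0; bus BusRd; mem=10
  op15 P0: store L0 := 35 → M/I/I/I on L0; bus BusRdX Flush; mem=58
  op16 P2: load  L0 → O/I/S/I on L0; bus BusRd; mem=58
  op17 P3: load  L0 → O/I/S/S on L0; bus BusRd; mem=58
  op18 P1: load  L3 → I/E/I/I on L3; bus (none); mem=10
  op19 P3: load  L1 → I/I/O/S on L1; bus BusRd; mem=82
  op20 P3: store L0 := 70 → I/I/I/M on L0; bus BusUpgr Flush; mem=35
  op21 P0: load  L2 → S/S/O/I on L2; bus BusRd; mem=60
  op22 P3: load  L0 → I/I/I/M on L0; bus (none); mem=35
  op23 P1: store L0 := 24 → I/M/I/I on L0; bus BusRdX Flush; mem=70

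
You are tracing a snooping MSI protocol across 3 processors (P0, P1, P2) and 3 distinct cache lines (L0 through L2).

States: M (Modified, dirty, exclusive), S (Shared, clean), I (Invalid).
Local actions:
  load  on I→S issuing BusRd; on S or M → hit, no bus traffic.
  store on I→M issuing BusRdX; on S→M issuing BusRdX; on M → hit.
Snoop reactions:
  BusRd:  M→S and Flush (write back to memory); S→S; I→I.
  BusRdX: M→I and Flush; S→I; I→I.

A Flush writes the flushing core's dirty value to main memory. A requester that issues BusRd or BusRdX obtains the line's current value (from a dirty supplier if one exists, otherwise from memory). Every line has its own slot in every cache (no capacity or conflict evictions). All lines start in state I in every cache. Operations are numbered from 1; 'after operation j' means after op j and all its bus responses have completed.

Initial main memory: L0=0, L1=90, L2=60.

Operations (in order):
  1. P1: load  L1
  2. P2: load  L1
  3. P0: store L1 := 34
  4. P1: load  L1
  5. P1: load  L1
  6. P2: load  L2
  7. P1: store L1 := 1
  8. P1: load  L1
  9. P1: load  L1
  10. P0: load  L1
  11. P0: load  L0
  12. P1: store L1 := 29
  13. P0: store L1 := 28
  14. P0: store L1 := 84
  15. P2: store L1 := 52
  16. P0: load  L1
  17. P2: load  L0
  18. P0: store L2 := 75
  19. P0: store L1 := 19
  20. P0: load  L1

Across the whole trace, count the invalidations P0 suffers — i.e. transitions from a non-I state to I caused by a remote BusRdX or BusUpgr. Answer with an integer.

1. P1: load  L1  bus=[BusRd]  L1: P0=I P1=S P2=I  mem[L1]=90
2. P2: load  L1  bus=[BusRd]  L1: P0=I P1=S P2=S  mem[L1]=90
3. P0: store L1 := 34  bus=[BusRdX]  L1: P0=M P1=I P2=I  mem[L1]=90
4. P1: load  L1  bus=[BusRd,Flush]  L1: P0=S P1=S P2=I  mem[L1]=34
5. P1: load  L1  bus=[-]  L1: P0=S P1=S P2=I  mem[L1]=34
6. P2: load  L2  bus=[BusRd]  L2: P0=I P1=I P2=S  mem[L2]=60
7. P1: store L1 := 1  bus=[BusRdX]  L1: P0=I P1=M P2=I  mem[L1]=34
8. P1: load  L1  bus=[-]  L1: P0=I P1=M P2=I  mem[L1]=34
9. P1: load  L1  bus=[-]  L1: P0=I P1=M P2=I  mem[L1]=34
10. P0: load  L1  bus=[BusRd,Flush]  L1: P0=S P1=S P2=I  mem[L1]=1
11. P0: load  L0  bus=[BusRd]  L0: P0=S P1=I P2=I  mem[L0]=0
12. P1: store L1 := 29  bus=[BusRdX]  L1: P0=I P1=M P2=I  mem[L1]=1
13. P0: store L1 := 28  bus=[BusRdX,Flush]  L1: P0=M P1=I P2=I  mem[L1]=29
14. P0: store L1 := 84  bus=[-]  L1: P0=M P1=I P2=I  mem[L1]=29
15. P2: store L1 := 52  bus=[BusRdX,Flush]  L1: P0=I P1=I P2=M  mem[L1]=84
16. P0: load  L1  bus=[BusRd,Flush]  L1: P0=S P1=I P2=S  mem[L1]=52
17. P2: load  L0  bus=[BusRd]  L0: P0=S P1=I P2=S  mem[L0]=0
18. P0: store L2 := 75  bus=[BusRdX]  L2: P0=M P1=I P2=I  mem[L2]=60
19. P0: store L1 := 19  bus=[BusRdX]  L1: P0=M P1=I P2=I  mem[L1]=52
20. P0: load  L1  bus=[-]  L1: P0=M P1=I P2=I  mem[L1]=52

invalidations = 3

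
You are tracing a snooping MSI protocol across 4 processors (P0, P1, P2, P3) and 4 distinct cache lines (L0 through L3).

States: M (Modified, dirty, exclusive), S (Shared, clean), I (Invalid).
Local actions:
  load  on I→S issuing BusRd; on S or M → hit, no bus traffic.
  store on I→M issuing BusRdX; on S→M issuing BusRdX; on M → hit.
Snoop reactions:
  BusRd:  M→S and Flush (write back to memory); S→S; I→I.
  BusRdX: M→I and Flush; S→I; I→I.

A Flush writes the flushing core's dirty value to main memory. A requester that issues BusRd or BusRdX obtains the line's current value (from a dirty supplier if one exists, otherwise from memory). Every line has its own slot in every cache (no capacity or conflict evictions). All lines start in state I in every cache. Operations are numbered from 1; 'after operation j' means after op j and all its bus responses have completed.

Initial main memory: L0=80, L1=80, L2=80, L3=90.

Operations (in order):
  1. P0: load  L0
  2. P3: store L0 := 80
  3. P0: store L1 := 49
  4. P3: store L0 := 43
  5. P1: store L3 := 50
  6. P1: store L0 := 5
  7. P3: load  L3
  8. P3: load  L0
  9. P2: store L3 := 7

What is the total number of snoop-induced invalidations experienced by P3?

invalidations = 2

step 1: P0: load  L0  ⟶  SIII  (L0)  txn=BusRd  M[L0]=80
step 2: P3: store L0 := 80  ⟶  IIIM  (L0)  txn=BusRdX  M[L0]=80
step 3: P0: store L1 := 49  ⟶  MIII  (L1)  txn=BusRdX  M[L1]=80
step 4: P3: store L0 := 43  ⟶  IIIM  (L0)  txn=∅  M[L0]=80
step 5: P1: store L3 := 50  ⟶  IMII  (L3)  txn=BusRdX  M[L3]=90
step 6: P1: store L0 := 5  ⟶  IMII  (L0)  txn=BusRdX+Flush  M[L0]=43
step 7: P3: load  L3  ⟶  ISIS  (L3)  txn=BusRd+Flush  M[L3]=50
step 8: P3: load  L0  ⟶  ISIS  (L0)  txn=BusRd+Flush  M[L0]=5
step 9: P2: store L3 := 7  ⟶  IIMI  (L3)  txn=BusRdX  M[L3]=50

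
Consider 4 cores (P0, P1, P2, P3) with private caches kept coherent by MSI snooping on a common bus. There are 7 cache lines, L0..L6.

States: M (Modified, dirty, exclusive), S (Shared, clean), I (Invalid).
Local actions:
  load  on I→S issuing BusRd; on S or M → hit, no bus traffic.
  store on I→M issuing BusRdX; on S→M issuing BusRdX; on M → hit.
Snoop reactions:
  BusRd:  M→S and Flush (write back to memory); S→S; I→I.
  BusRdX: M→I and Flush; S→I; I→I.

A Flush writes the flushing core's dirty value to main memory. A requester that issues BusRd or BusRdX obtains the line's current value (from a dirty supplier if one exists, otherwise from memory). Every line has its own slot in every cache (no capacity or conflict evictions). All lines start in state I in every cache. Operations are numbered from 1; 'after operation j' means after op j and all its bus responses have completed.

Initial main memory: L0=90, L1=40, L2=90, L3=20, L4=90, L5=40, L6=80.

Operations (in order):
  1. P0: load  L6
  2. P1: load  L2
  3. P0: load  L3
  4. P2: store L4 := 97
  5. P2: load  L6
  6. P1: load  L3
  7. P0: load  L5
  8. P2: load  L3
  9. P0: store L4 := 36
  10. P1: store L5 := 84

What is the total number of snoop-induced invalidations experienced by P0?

step 1: P0: load  L6  ⟶  SIII  (L6)  txn=BusRd  M[L6]=80
step 2: P1: load  L2  ⟶  ISII  (L2)  txn=BusRd  M[L2]=90
step 3: P0: load  L3  ⟶  SIII  (L3)  txn=BusRd  M[L3]=20
step 4: P2: store L4 := 97  ⟶  IIMI  (L4)  txn=BusRdX  M[L4]=90
step 5: P2: load  L6  ⟶  SISI  (L6)  txn=BusRd  M[L6]=80
step 6: P1: load  L3  ⟶  SSII  (L3)  txn=BusRd  M[L3]=20
step 7: P0: load  L5  ⟶  SIII  (L5)  txn=BusRd  M[L5]=40
step 8: P2: load  L3  ⟶  SSSI  (L3)  txn=BusRd  M[L3]=20
step 9: P0: store L4 := 36  ⟶  MIII  (L4)  txn=BusRdX+Flush  M[L4]=97
step 10: P1: store L5 := 84  ⟶  IMII  (L5)  txn=BusRdX  M[L5]=40

invalidations = 1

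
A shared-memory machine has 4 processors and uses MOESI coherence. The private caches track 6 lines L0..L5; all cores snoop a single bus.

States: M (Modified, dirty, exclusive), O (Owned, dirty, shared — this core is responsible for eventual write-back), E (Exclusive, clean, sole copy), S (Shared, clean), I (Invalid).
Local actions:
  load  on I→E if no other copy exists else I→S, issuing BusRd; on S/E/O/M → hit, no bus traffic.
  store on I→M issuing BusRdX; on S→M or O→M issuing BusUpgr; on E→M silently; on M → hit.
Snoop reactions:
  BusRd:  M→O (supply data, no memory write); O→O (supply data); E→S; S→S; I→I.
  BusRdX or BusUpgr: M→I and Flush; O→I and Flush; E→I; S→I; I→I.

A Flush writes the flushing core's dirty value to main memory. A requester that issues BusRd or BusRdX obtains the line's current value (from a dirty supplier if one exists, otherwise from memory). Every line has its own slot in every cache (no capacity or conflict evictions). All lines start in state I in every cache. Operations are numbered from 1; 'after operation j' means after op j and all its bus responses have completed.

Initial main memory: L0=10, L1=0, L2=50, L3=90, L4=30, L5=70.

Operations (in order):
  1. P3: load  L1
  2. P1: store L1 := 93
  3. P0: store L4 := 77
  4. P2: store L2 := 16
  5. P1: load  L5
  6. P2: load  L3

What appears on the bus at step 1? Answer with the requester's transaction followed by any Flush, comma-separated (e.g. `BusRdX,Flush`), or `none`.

  op1 P3: load  L1 → I/I/I/E on L1; bus BusRd; mem=0
  op2 P1: store L1 := 93 → I/M/I/I on L1; bus BusRdX; mem=0
  op3 P0: store L4 := 77 → M/I/I/I on L4; bus BusRdX; mem=30
  op4 P2: store L2 := 16 → I/I/M/I on L2; bus BusRdX; mem=50
  op5 P1: load  L5 → I/E/I/I on L5; bus BusRd; mem=70
  op6 P2: load  L3 → I/I/E/I on L3; bus BusRd; mem=90

bus = BusRd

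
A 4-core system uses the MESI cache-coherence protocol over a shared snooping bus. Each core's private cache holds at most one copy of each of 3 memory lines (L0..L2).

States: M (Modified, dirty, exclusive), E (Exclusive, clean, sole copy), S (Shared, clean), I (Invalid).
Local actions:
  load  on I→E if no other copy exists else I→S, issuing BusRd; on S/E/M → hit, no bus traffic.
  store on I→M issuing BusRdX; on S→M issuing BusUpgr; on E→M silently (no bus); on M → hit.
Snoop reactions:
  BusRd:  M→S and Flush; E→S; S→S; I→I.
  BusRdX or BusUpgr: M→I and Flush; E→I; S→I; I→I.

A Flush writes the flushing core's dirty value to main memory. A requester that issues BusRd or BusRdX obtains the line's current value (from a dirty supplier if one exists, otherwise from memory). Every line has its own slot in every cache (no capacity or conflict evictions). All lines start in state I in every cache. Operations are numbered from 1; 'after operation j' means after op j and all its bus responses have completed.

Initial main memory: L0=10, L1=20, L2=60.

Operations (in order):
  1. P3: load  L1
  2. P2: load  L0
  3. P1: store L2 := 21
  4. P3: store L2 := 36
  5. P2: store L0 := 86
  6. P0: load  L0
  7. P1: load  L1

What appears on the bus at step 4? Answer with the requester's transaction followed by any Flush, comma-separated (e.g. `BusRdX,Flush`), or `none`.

bus = BusRdX,Flush

  op1 P3: load  L1 → I/I/I/E on L1; bus BusRd; mem=20
  op2 P2: load  L0 → I/I/E/I on L0; bus BusRd; mem=10
  op3 P1: store L2 := 21 → I/M/I/I on L2; bus BusRdX; mem=60
  op4 P3: store L2 := 36 → I/I/I/M on L2; bus BusRdX Flush; mem=21
  op5 P2: store L0 := 86 → I/I/M/I on L0; bus (none); mem=10
  op6 P0: load  L0 → S/I/S/I on L0; bus BusRd Flush; mem=86
  op7 P1: load  L1 → I/S/I/S on L1; bus BusRd; mem=20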